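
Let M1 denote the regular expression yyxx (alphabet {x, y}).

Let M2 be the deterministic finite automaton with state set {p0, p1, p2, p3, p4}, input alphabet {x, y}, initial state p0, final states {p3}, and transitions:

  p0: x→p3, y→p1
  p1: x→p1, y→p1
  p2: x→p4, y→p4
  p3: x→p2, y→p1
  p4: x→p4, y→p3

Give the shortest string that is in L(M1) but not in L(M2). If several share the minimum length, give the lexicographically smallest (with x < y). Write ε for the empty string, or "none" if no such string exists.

The string yyxx is accepted by M1 but not by M2.
No shorter string lies in the difference, and yyxx is the lexicographically first length-4 string in L(M1) \ L(M2).

yyxx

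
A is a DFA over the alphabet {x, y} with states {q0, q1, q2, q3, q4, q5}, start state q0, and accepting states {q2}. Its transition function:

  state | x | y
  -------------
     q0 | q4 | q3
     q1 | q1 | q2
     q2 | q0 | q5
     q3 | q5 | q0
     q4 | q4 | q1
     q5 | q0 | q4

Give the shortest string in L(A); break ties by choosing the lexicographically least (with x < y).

xyy

A breadth-first search from q0 reaches an accepting state first via the path q0 → q4 → q1 → q2 on input xyy.
No string of length < 3 is accepted (BFS exhausts all shorter strings without reaching an accepting state), and xyy is the lexicographically least accepting string of length 3.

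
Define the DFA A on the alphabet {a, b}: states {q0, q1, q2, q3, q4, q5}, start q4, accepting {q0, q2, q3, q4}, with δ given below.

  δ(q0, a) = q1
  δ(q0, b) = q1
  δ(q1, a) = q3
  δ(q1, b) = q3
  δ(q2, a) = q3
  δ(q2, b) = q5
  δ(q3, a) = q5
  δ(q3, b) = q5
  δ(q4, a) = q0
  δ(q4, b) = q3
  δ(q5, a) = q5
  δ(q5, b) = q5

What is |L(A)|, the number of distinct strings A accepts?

7

The useful subgraph on states {q0, q1, q3, q4} is acyclic, so L(A) is finite; the longest accepting path visits 4 useful states, giving maximum string length 3.
Counting accepting paths from q4 by length: 1 of length 0, 2 of length 1, 4 of length 3. Total 7.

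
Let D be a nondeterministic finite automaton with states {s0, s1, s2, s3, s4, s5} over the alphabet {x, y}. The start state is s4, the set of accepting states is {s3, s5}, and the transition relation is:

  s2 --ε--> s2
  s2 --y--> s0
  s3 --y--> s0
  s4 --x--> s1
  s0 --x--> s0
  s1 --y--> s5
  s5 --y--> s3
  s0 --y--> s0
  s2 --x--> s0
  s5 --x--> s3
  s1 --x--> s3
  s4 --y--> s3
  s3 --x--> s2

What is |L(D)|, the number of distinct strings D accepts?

5

The useful subgraph on states {s1, s3, s4, s5} is acyclic, so L(D) is finite; the longest accepting path visits 4 useful states, giving maximum string length 3.
Counting accepting paths from s4 by length: 1 of length 1, 2 of length 2, 2 of length 3. Total 5.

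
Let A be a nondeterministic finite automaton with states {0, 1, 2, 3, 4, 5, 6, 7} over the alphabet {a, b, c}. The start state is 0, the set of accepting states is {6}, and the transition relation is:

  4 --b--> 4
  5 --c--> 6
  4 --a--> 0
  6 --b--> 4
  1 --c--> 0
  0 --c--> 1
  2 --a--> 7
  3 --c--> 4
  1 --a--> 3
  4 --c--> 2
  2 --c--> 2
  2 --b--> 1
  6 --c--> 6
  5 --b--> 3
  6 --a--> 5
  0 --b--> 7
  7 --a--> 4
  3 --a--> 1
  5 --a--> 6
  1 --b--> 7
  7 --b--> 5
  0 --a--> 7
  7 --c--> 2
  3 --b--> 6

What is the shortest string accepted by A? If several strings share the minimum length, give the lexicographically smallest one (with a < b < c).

A breadth-first search from 0 reaches an accepting state first via the path 0 → 7 → 5 → 6 on input aba.
No string of length < 3 is accepted (BFS exhausts all shorter strings without reaching an accepting state), and aba is the lexicographically least accepting string of length 3.

aba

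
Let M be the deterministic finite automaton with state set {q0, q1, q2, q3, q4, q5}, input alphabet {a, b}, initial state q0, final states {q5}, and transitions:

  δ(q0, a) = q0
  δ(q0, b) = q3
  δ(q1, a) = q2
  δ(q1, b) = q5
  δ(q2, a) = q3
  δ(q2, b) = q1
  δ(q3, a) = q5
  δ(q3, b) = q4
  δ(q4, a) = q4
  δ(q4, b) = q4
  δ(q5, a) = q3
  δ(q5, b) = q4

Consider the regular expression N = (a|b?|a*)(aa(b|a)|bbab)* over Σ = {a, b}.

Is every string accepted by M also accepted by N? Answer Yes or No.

The string ba is in L(M) but not in L(N).
So L(M) ⊄ L(N).

No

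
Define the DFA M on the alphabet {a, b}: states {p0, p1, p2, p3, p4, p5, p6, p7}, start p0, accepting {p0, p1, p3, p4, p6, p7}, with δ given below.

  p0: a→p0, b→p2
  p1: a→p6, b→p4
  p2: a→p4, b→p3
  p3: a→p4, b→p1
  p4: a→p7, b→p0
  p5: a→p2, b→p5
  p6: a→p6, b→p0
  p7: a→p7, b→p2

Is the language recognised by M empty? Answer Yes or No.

No

The empty string ε is accepted: the run p0 ends in the accepting state p0.
Since at least one string is accepted, L(M) is not empty.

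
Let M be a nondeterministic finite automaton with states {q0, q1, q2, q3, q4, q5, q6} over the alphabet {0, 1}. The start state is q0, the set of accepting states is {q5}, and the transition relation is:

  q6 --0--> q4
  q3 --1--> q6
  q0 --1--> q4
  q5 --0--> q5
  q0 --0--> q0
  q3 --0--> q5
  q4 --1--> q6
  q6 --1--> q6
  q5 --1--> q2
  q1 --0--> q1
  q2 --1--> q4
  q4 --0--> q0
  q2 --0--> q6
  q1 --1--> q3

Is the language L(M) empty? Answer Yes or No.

The states reachable from the start state are {q0, q4, q6}.
None of the accepting states {q5} is reachable, so no string is accepted and L(M) = ∅.

Yes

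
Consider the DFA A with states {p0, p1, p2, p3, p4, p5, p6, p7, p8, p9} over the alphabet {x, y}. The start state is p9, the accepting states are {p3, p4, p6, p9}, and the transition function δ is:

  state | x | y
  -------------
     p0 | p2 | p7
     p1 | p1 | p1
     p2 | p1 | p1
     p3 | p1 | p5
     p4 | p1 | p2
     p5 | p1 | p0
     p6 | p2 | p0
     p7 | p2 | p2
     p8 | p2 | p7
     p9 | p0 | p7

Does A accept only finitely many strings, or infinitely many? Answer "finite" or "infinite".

The useful states (reachable from p9 and able to reach an accepting state) are {p9}.
Restricted to these states the transition graph has no cycle, so every accepting path has bounded length and L is finite.

finite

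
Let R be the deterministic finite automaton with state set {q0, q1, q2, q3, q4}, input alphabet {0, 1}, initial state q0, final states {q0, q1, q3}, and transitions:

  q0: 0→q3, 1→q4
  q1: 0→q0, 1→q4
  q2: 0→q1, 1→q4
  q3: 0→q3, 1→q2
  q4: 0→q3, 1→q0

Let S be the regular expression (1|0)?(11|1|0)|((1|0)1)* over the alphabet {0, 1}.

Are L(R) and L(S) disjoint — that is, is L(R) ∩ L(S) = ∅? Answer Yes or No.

The empty string ε is accepted by both R and S.
Hence L(R) ∩ L(S) ≠ ∅.

No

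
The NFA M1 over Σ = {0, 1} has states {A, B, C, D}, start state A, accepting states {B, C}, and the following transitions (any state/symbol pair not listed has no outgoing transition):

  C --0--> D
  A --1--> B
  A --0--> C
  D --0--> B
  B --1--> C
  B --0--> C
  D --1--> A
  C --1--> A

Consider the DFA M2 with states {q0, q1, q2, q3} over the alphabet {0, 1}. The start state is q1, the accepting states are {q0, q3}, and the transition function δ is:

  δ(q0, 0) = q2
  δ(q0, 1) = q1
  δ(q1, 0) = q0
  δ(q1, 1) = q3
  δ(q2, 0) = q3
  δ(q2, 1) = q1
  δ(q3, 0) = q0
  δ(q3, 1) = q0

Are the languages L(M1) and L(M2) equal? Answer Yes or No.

Yes

Exploring the product automaton M1 × M2 from the start pair (A, q1), following both machines on each input symbol, reaches 4 state pairs: (A, q1), (C, q0), (B, q3), (D, q2).
M1 accepts in {B, C} and M2 accepts in {q0, q3}. In every reachable pair the two components are either both accepting — (C, q0), (B, q3) — or both non-accepting, so no string is accepted by exactly one of the machines: L(M1) \ L(M2) and L(M2) \ L(M1) are both empty.
Hence every string is accepted by M1 iff it is accepted by M2, and the two languages coincide.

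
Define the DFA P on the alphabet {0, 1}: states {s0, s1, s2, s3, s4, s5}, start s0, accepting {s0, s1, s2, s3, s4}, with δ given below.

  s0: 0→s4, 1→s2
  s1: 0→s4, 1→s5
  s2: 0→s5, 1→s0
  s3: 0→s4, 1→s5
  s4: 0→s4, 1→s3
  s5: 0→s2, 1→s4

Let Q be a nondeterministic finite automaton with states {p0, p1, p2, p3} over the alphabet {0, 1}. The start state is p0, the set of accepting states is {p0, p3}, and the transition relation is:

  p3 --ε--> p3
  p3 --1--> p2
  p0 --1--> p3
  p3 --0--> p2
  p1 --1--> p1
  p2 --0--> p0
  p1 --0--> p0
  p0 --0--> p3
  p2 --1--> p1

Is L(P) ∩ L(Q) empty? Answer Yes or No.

No

The empty string ε is accepted by both P and Q.
Hence L(P) ∩ L(Q) ≠ ∅.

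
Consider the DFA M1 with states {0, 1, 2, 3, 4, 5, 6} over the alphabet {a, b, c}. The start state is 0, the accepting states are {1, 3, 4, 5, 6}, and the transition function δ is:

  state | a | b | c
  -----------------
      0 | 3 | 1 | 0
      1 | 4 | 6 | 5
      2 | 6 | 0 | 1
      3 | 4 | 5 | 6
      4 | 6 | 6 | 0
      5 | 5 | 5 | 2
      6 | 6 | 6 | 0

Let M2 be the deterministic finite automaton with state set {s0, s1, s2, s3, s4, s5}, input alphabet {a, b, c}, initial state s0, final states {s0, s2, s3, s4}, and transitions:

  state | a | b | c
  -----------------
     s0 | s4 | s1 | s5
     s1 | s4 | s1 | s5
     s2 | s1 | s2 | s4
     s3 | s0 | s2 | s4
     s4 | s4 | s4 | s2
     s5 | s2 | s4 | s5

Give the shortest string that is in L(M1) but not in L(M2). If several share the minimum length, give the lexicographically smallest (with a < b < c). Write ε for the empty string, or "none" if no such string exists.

b

The string b is accepted by M1 but not by M2.
No shorter string lies in the difference, and b is the lexicographically first length-1 string in L(M1) \ L(M2).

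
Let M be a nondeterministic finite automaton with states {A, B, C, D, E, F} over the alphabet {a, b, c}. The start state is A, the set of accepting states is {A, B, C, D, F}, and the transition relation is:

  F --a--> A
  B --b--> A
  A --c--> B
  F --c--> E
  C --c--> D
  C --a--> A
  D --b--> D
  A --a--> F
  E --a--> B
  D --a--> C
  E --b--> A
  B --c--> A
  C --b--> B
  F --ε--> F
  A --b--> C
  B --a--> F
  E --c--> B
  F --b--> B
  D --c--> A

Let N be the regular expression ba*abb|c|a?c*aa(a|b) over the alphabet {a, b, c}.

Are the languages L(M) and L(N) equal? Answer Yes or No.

No

The empty string ε is accepted by M but rejected by N.
So L(M) ≠ L(N).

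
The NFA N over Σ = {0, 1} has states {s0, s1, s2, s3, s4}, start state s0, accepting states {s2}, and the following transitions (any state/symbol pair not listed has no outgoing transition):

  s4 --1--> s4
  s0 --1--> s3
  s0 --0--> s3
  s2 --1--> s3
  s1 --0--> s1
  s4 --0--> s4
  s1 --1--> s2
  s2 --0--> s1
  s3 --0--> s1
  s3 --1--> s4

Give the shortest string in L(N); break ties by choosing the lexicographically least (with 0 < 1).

A breadth-first search from s0 reaches an accepting state first via the path s0 → s3 → s1 → s2 on input 001.
No string of length < 3 is accepted (BFS exhausts all shorter strings without reaching an accepting state), and 001 is the lexicographically least accepting string of length 3.

001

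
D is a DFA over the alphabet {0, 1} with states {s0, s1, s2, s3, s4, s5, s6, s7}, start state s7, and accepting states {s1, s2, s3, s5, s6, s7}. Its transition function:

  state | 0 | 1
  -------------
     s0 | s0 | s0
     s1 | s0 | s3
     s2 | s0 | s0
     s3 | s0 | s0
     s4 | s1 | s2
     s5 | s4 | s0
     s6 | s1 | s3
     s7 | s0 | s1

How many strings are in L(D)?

The useful subgraph on states {s1, s3, s7} is acyclic, so L(D) is finite; the longest accepting path visits 3 useful states, giving maximum string length 2.
Counting accepting paths from s7 by length: 1 of length 0, 1 of length 1, 1 of length 2. Total 3.

3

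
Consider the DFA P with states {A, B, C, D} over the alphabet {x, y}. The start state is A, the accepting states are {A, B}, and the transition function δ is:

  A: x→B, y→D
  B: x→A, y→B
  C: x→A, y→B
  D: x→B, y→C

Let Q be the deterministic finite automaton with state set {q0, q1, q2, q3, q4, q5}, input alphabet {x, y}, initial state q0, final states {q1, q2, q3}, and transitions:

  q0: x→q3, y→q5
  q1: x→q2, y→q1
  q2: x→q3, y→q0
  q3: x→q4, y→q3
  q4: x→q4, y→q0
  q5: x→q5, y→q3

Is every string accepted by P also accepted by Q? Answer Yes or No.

The empty string ε is in L(P) but not in L(Q).
So L(P) ⊄ L(Q).

No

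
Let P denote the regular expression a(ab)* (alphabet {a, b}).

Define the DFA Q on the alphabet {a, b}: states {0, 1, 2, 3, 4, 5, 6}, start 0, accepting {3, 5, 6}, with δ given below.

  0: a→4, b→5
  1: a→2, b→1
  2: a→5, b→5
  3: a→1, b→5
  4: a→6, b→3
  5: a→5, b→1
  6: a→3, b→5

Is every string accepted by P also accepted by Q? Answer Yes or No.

No

The string a is in L(P) but not in L(Q).
So L(P) ⊄ L(Q).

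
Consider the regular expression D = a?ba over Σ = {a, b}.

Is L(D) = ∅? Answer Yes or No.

No

The string ba matches the expression, so it belongs to L(D).
Since L(D) contains at least one string, it is not empty.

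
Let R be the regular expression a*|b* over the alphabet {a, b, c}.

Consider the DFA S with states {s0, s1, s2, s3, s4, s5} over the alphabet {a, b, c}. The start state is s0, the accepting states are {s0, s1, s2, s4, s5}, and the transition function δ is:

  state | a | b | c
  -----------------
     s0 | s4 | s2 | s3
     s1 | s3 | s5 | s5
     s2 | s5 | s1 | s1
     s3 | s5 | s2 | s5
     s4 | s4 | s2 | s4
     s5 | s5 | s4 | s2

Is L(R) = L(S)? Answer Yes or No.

The string ab is accepted by S but rejected by R.
So L(R) ≠ L(S).

No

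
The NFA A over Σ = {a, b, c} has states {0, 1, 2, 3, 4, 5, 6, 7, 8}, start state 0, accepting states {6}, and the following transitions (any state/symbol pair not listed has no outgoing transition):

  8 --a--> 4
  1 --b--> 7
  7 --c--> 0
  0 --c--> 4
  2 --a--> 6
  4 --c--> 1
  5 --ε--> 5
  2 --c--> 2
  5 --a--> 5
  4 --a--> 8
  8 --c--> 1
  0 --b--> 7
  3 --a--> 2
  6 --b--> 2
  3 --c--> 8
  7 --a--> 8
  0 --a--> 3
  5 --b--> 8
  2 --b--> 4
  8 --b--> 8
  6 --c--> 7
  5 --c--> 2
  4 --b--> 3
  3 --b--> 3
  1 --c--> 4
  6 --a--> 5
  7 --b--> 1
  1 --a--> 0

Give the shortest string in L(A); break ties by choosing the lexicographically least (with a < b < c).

aaa

A breadth-first search from 0 reaches an accepting state first via the path 0 → 3 → 2 → 6 on input aaa.
No string of length < 3 is accepted (BFS exhausts all shorter strings without reaching an accepting state), and aaa is the lexicographically least accepting string of length 3.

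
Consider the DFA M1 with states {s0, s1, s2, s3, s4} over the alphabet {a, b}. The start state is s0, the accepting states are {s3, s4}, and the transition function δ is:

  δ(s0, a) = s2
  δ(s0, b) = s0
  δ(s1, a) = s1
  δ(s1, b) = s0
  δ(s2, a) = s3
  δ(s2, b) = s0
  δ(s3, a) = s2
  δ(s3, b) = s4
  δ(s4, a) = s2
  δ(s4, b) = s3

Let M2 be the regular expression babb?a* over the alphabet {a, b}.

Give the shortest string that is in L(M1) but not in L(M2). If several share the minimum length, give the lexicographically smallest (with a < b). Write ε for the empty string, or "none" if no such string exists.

aa

The string aa is accepted by M1 but not by M2.
No shorter string lies in the difference, and aa is the lexicographically first length-2 string in L(M1) \ L(M2).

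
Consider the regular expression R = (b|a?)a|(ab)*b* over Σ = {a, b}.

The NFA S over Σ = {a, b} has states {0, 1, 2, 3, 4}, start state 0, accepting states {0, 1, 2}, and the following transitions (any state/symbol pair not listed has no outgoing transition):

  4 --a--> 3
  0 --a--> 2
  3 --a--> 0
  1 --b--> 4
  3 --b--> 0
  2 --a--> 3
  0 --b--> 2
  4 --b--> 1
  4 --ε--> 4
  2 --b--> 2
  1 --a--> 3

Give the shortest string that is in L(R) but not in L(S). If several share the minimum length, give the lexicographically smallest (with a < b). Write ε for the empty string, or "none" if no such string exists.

aa

The string aa is accepted by R but not by S.
No shorter string lies in the difference, and aa is the lexicographically first length-2 string in L(R) \ L(S).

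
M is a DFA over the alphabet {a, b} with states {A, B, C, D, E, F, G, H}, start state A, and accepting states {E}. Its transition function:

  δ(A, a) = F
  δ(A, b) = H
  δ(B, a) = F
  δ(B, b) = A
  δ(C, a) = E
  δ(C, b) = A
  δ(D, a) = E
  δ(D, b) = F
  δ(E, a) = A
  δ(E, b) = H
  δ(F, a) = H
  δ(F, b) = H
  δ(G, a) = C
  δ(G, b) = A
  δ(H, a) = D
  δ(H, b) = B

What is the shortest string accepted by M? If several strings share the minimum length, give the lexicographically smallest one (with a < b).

baa

A breadth-first search from A reaches an accepting state first via the path A → H → D → E on input baa.
No string of length < 3 is accepted (BFS exhausts all shorter strings without reaching an accepting state), and baa is the lexicographically least accepting string of length 3.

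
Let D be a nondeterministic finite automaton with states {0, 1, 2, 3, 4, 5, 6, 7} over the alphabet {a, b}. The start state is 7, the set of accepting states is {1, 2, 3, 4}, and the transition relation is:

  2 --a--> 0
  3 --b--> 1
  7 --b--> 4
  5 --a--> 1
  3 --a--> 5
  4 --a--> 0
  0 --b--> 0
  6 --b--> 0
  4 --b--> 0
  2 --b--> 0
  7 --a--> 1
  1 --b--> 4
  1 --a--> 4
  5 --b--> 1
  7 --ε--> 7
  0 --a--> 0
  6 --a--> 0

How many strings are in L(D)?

4

The useful subgraph on states {1, 4, 7} is acyclic, so L(D) is finite; the longest accepting path visits 3 useful states, giving maximum string length 2.
Counting accepting paths from 7 by length: 2 of length 1, 2 of length 2. Total 4.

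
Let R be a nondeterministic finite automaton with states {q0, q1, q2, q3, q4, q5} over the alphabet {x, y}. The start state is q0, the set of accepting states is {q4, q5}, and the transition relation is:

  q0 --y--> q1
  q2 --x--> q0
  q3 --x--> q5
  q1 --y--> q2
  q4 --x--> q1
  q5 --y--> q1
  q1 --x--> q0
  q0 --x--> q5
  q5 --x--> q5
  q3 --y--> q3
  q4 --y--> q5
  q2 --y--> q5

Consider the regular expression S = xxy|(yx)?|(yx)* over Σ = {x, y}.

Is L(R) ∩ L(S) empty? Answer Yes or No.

Converting the expression S to a DFA (subset construction, then merging equivalent states) gives the minimal DFA with states {s0, s1, s2, s3, s4, s5, s6}, start state s0, accepting states {s0, s5, s6} and transitions s0: x→s1, y→s2; s1: x→s3, y→s4; s2: x→s5, y→s4; s3: x→s4, y→s6; s4: x→s4, y→s4; s5: x→s4, y→s2; s6: x→s4, y→s4.
Exploring the product automaton R × S from the start pair (q0, s0), following both machines on each input symbol, reaches 10 state pairs: (q0, s0), (q5, s1), (q1, s2), (q5, s3), (q1, s4), (q0, s5), (q2, s4), (q5, s4), (q1, s6), (q0, s4).
R accepts in {q4, q5} and S accepts in {s0, s5, s6}; no reachable pair has both components accepting, so no string drives both machines to acceptance simultaneously and L(R) ∩ L(S) = ∅.
So no string is accepted by both, and the intersection is empty.

Yes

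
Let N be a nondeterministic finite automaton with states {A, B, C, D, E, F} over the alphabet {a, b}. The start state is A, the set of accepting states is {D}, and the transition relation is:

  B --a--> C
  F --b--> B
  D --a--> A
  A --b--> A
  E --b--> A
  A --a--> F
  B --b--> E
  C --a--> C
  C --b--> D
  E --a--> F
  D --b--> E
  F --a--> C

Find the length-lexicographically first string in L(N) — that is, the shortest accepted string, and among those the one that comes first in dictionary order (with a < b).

A breadth-first search from A reaches an accepting state first via the path A → F → C → D on input aab.
No string of length < 3 is accepted (BFS exhausts all shorter strings without reaching an accepting state), and aab is the lexicographically least accepting string of length 3.

aab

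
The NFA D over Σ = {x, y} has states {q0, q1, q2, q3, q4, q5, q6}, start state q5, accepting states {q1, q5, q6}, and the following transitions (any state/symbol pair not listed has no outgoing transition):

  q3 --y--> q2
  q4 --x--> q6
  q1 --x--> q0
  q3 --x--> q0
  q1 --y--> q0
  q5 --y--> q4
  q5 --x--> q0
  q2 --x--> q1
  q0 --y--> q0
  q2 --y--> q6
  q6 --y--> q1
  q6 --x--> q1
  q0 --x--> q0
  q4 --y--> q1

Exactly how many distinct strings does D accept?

The useful subgraph on states {q1, q4, q5, q6} is acyclic, so L(D) is finite; the longest accepting path visits 4 useful states, giving maximum string length 3.
Counting accepting paths from q5 by length: 1 of length 0, 2 of length 2, 2 of length 3. Total 5.

5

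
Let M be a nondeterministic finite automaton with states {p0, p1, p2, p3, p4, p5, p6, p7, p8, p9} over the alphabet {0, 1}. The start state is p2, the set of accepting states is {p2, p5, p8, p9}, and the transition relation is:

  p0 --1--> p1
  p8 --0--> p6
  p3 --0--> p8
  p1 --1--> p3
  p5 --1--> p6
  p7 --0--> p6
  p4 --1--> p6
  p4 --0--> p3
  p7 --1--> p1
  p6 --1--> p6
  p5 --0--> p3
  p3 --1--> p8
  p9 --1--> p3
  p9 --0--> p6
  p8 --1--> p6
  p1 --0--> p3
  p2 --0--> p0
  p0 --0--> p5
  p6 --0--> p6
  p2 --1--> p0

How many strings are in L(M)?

15

The useful subgraph on states {p0, p1, p2, p3, p5, p8} is acyclic, so L(M) is finite; the longest accepting path visits 5 useful states, giving maximum string length 4.
Counting accepting paths from p2 by length: 1 of length 0, 2 of length 2, 12 of length 4. Total 15.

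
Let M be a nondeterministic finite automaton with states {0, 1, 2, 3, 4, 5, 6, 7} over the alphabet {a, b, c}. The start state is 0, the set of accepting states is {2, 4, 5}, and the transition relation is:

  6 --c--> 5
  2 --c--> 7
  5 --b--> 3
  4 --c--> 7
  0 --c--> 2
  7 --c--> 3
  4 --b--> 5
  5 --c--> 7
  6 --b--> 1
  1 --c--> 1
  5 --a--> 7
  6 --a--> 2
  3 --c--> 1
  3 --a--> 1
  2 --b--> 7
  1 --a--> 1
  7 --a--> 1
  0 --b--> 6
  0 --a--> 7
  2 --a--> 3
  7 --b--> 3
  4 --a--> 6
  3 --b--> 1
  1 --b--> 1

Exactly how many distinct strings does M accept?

3

The useful subgraph on states {0, 2, 5, 6} is acyclic, so L(M) is finite; the longest accepting path visits 3 useful states, giving maximum string length 2.
Counting accepting paths from 0 by length: 1 of length 1, 2 of length 2. Total 3.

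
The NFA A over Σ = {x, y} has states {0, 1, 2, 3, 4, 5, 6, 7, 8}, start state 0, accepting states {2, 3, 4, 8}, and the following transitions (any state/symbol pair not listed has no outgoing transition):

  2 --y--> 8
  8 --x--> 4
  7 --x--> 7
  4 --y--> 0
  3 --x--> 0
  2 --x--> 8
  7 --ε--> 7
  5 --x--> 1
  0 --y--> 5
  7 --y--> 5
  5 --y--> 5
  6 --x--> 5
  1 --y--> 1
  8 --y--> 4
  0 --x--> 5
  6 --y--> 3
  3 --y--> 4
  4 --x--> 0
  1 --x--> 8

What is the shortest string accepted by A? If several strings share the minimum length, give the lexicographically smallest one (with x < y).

A breadth-first search from 0 reaches an accepting state first via the path 0 → 5 → 1 → 8 on input xxx.
No string of length < 3 is accepted (BFS exhausts all shorter strings without reaching an accepting state), and xxx is the lexicographically least accepting string of length 3.

xxx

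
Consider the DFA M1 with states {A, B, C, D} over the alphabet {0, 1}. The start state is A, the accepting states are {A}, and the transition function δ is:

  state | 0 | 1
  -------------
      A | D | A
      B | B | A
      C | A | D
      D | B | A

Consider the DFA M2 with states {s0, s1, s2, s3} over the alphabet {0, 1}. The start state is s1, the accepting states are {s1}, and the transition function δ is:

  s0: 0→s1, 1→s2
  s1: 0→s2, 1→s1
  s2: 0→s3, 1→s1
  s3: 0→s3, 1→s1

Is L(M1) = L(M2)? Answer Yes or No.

Yes

Exploring the product automaton M1 × M2 from the start pair (A, s1), following both machines on each input symbol, reaches 3 state pairs: (A, s1), (D, s2), (B, s3).
M1 accepts in {A} and M2 accepts in {s1}. In every reachable pair the two components are either both accepting — (A, s1) — or both non-accepting, so no string is accepted by exactly one of the machines: L(M1) \ L(M2) and L(M2) \ L(M1) are both empty.
Hence every string is accepted by M1 iff it is accepted by M2, and the two languages coincide.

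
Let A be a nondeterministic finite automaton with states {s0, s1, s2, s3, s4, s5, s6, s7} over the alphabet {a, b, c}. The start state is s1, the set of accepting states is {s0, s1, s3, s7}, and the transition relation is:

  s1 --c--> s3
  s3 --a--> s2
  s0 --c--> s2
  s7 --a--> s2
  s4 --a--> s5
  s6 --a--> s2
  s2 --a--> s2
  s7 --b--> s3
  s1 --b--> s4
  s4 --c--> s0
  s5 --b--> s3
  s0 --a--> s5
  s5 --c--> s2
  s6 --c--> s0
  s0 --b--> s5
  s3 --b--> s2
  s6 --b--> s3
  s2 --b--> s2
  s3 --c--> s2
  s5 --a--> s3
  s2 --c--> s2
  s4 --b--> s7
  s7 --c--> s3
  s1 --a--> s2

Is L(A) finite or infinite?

finite

The useful states (reachable from s1 and able to reach an accepting state) are {s0, s1, s3, s4, s5, s7}.
Restricted to these states the transition graph has no cycle, so every accepting path has bounded length and L is finite.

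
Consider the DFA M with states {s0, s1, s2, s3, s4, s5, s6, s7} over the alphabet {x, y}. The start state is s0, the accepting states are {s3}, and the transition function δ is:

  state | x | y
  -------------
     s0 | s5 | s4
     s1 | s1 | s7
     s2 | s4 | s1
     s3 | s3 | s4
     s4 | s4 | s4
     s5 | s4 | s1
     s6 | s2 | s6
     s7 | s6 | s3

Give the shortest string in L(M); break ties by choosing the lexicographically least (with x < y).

A breadth-first search from s0 reaches an accepting state first via the path s0 → s5 → s1 → s7 → s3 on input xyyy.
No string of length < 4 is accepted (BFS exhausts all shorter strings without reaching an accepting state), and xyyy is the lexicographically least accepting string of length 4.

xyyy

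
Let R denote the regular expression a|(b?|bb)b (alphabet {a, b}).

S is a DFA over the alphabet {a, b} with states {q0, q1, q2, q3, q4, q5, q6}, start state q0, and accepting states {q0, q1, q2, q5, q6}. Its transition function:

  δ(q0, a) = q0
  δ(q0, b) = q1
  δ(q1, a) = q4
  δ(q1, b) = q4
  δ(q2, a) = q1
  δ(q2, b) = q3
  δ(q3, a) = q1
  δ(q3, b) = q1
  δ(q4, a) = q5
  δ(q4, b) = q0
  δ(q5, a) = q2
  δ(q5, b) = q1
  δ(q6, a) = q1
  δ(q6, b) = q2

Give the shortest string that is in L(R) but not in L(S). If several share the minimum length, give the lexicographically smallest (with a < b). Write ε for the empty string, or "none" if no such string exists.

bb

The string bb is accepted by R but not by S.
No shorter string lies in the difference, and bb is the lexicographically first length-2 string in L(R) \ L(S).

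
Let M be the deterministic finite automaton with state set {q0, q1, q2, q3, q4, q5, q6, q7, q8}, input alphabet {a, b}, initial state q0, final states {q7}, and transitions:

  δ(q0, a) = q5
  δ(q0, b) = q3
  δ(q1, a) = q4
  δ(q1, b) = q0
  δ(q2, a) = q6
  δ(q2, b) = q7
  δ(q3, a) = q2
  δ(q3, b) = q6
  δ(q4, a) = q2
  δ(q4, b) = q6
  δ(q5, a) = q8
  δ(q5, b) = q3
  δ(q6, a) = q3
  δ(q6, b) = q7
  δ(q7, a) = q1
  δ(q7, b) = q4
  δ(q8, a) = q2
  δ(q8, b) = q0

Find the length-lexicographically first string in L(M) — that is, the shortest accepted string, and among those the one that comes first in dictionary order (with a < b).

bab

A breadth-first search from q0 reaches an accepting state first via the path q0 → q3 → q2 → q7 on input bab.
No string of length < 3 is accepted (BFS exhausts all shorter strings without reaching an accepting state), and bab is the lexicographically least accepting string of length 3.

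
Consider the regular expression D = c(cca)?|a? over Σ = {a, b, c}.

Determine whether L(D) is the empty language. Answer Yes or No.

The empty string ε matches the expression, so it belongs to L(D).
Since L(D) contains at least one string, it is not empty.

No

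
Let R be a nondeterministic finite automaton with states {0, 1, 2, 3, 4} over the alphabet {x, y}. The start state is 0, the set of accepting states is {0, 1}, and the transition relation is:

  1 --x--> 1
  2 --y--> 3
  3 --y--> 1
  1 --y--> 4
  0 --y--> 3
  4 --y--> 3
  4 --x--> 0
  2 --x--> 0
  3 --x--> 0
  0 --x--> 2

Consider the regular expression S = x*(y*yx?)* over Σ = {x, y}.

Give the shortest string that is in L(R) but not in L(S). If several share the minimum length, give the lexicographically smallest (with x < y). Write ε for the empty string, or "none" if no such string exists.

The string yxxx is accepted by R but not by S.
No shorter string lies in the difference, and yxxx is the lexicographically first length-4 string in L(R) \ L(S).

yxxx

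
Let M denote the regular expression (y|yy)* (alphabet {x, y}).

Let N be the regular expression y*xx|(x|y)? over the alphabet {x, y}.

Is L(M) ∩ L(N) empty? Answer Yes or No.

The empty string ε is accepted by both M and N.
Hence L(M) ∩ L(N) ≠ ∅.

No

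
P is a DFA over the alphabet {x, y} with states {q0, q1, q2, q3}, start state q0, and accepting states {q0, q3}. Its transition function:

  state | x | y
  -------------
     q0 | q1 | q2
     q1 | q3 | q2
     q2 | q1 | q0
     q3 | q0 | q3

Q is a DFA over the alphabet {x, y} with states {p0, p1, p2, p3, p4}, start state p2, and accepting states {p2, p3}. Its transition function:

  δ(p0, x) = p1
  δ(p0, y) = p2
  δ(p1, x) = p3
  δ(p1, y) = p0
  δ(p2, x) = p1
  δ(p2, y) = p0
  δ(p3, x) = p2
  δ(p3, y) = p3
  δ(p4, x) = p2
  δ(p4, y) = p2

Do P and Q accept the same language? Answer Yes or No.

Yes

Exploring the product automaton P × Q from the start pair (q0, p2), following both machines on each input symbol, reaches 4 state pairs: (q0, p2), (q1, p1), (q2, p0), (q3, p3).
P accepts in {q0, q3} and Q accepts in {p2, p3}. In every reachable pair the two components are either both accepting — (q0, p2), (q3, p3) — or both non-accepting, so no string is accepted by exactly one of the machines: L(P) \ L(Q) and L(Q) \ L(P) are both empty.
Hence every string is accepted by P iff it is accepted by Q, and the two languages coincide.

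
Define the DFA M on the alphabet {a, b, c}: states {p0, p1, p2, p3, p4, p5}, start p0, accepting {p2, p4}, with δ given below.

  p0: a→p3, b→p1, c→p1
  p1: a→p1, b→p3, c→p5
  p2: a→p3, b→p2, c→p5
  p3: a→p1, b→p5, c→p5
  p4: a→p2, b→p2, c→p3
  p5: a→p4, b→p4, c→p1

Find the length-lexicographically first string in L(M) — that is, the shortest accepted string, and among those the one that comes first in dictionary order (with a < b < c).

aba

A breadth-first search from p0 reaches an accepting state first via the path p0 → p3 → p5 → p4 on input aba.
No string of length < 3 is accepted (BFS exhausts all shorter strings without reaching an accepting state), and aba is the lexicographically least accepting string of length 3.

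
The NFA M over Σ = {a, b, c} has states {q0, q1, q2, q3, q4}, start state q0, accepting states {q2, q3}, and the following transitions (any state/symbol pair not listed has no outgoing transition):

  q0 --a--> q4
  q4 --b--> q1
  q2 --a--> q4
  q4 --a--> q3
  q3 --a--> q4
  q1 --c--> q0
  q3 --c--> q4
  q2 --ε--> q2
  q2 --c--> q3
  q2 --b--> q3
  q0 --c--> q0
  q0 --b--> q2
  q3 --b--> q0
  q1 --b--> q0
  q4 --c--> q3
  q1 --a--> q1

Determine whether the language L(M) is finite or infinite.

infinite

State q0 is reachable from the start and can reach an accepting state, and it lies on the cycle q0 → q0.
Traversing that cycle any number of times yields accepted strings of unbounded length, so the language is infinite.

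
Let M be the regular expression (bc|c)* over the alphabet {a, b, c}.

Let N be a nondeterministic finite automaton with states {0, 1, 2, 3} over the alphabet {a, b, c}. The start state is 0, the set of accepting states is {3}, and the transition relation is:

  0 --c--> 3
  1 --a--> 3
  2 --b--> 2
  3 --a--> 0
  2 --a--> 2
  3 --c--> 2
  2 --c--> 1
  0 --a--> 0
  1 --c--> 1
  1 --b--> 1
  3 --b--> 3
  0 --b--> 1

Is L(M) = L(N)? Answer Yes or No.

No

The empty string ε is accepted by M but rejected by N.
So L(M) ≠ L(N).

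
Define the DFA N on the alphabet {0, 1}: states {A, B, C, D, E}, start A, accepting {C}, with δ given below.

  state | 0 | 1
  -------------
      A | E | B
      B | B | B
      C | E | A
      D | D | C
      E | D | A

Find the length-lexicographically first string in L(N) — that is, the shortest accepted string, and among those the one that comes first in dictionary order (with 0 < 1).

A breadth-first search from A reaches an accepting state first via the path A → E → D → C on input 001.
No string of length < 3 is accepted (BFS exhausts all shorter strings without reaching an accepting state), and 001 is the lexicographically least accepting string of length 3.

001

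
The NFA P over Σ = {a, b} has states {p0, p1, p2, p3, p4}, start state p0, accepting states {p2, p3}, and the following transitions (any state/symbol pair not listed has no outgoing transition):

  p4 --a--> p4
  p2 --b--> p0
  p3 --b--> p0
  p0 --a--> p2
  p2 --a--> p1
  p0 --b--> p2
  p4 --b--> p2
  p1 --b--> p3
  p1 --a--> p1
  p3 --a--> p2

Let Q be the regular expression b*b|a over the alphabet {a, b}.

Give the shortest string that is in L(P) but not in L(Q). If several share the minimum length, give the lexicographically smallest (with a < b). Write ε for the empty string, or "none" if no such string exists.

aab

The string aab is accepted by P but not by Q.
No shorter string lies in the difference, and aab is the lexicographically first length-3 string in L(P) \ L(Q).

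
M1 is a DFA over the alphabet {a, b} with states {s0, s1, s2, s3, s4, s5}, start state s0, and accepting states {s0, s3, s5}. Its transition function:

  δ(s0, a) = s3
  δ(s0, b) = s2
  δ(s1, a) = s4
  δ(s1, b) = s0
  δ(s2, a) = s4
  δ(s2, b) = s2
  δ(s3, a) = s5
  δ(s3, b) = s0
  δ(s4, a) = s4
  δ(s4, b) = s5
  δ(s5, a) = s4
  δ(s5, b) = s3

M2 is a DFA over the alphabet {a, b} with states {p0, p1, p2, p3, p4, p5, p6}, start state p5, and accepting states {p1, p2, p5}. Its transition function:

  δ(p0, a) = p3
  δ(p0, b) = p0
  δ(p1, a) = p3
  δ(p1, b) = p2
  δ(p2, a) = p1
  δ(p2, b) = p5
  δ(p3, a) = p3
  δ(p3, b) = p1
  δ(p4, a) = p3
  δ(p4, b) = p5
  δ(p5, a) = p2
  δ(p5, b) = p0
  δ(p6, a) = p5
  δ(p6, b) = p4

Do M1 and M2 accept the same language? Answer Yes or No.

Yes

Exploring the product automaton M1 × M2 from the start pair (s0, p5), following both machines on each input symbol, reaches 5 state pairs: (s0, p5), (s3, p2), (s2, p0), (s5, p1), (s4, p3).
M1 accepts in {s0, s3, s5} and M2 accepts in {p1, p2, p5}. In every reachable pair the two components are either both accepting — (s0, p5), (s3, p2), (s5, p1) — or both non-accepting, so no string is accepted by exactly one of the machines: L(M1) \ L(M2) and L(M2) \ L(M1) are both empty.
Hence every string is accepted by M1 iff it is accepted by M2, and the two languages coincide.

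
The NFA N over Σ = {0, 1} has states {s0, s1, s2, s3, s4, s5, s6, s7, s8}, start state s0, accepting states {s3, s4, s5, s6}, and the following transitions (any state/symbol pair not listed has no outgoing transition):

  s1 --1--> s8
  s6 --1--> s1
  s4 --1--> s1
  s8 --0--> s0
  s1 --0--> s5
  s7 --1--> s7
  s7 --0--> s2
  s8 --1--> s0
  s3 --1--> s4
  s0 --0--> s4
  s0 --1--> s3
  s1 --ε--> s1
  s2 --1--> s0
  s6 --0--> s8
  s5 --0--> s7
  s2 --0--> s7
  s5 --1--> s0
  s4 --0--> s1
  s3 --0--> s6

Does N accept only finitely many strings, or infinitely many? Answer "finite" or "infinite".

State s0 is reachable from the start and can reach an accepting state, and it lies on the cycle s0 → s3 → s4 → s1 → s8 → s0.
Traversing that cycle any number of times yields accepted strings of unbounded length, so the language is infinite.

infinite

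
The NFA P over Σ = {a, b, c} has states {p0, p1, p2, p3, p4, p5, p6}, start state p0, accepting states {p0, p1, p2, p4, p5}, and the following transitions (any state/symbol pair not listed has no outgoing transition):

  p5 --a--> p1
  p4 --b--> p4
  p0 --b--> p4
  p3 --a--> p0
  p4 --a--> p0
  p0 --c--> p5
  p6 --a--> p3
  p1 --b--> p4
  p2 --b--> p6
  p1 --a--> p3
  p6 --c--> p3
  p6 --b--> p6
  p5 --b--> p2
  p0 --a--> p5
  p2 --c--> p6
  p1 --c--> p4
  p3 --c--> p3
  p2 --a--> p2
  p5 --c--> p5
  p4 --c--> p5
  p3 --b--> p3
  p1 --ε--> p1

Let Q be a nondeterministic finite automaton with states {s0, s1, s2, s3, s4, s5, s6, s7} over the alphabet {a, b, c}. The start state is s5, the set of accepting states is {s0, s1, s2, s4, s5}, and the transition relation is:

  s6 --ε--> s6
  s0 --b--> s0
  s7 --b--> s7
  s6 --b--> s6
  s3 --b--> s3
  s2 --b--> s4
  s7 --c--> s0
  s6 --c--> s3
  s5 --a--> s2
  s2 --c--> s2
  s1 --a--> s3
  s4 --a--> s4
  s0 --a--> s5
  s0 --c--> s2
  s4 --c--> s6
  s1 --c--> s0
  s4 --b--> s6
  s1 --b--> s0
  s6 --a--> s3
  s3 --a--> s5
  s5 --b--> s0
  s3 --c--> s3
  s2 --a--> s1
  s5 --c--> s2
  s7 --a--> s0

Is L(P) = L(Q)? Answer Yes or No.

Yes

Exploring the product automaton P × Q from the start pair (p0, s5), following both machines on each input symbol, reaches 7 state pairs: (p0, s5), (p5, s2), (p4, s0), (p1, s1), (p2, s4), (p3, s3), (p6, s6).
P accepts in {p0, p1, p2, p4, p5} and Q accepts in {s0, s1, s2, s4, s5}. In every reachable pair the two components are either both accepting — (p0, s5), (p5, s2), (p4, s0), (p1, s1), (p2, s4) — or both non-accepting, so no string is accepted by exactly one of the machines: L(P) \ L(Q) and L(Q) \ L(P) are both empty.
Hence every string is accepted by P iff it is accepted by Q, and the two languages coincide.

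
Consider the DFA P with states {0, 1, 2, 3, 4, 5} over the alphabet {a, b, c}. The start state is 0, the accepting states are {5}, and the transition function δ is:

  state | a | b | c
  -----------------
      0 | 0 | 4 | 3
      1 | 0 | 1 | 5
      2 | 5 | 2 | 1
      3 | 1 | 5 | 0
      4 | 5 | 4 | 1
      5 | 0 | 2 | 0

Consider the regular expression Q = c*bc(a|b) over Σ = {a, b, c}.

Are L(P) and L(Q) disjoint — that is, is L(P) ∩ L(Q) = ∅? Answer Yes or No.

Yes

Converting the expression Q to a DFA (subset construction, then merging equivalent states) gives the minimal DFA with states {q0, q1, q2, q3, q4}, start state q0, accepting states {q4} and transitions q0: a→q1, b→q2, c→q0; q1: a→q1, b→q1, c→q1; q2: a→q1, b→q1, c→q3; q3: a→q4, b→q4, c→q1; q4: a→q1, b→q1, c→q1.
Exploring the product automaton P × Q from the start pair (0, q0), following both machines on each input symbol, reaches 15 state pairs: (0, q0), (0, q1), (4, q2), (3, q0), (4, q1), (3, q1), (5, q1), (1, q3), (1, q1), (5, q2), (2, q1), (0, q4), (1, q4), (0, q3), (4, q4).
P accepts in {5} and Q accepts in {q4}; no reachable pair has both components accepting, so no string drives both machines to acceptance simultaneously and L(P) ∩ L(Q) = ∅.
So no string is accepted by both, and the intersection is empty.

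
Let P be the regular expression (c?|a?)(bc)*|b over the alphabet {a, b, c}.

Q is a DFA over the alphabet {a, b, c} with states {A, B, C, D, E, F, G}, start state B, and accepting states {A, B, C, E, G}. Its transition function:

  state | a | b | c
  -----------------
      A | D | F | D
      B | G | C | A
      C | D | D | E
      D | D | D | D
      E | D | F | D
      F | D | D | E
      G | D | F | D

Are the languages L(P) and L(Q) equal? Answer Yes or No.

Yes

Converting the expression P to a DFA (subset construction, then merging equivalent states) gives the minimal DFA with states {p0, p1, p2, p3, p4}, start state p0, accepting states {p0, p1, p2} and transitions p0: a→p1, b→p2, c→p1; p1: a→p3, b→p4, c→p3; p2: a→p3, b→p3, c→p1; p3: a→p3, b→p3, c→p3; p4: a→p3, b→p3, c→p1.
Exploring the product automaton P × Q from the start pair (p0, B), following both machines on each input symbol, reaches 7 state pairs: (p0, B), (p1, G), (p2, C), (p1, A), (p3, D), (p4, F), (p1, E).
P accepts in {p0, p1, p2} and Q accepts in {A, B, C, E, G}. In every reachable pair the two components are either both accepting — (p0, B), (p1, G), (p2, C), (p1, A), (p1, E) — or both non-accepting, so no string is accepted by exactly one of the machines: L(P) \ L(Q) and L(Q) \ L(P) are both empty.
Hence every string is accepted by P iff it is accepted by Q, and the two languages coincide.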